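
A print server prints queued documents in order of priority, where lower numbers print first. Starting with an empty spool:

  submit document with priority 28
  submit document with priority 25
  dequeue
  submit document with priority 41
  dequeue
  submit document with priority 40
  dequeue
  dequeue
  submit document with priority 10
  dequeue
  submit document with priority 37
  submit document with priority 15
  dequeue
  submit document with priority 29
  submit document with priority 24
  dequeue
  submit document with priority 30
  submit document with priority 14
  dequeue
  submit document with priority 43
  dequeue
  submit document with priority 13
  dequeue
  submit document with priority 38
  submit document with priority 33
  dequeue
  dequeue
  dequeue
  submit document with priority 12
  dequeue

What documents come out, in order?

insert 28 → {28}
insert 25 → {25, 28}
dequeue → 25; now {28}
insert 41 → {28, 41}
dequeue → 28; now {41}
insert 40 → {40, 41}
dequeue → 40; now {41}
dequeue → 41; now {}
insert 10 → {10}
dequeue → 10; now {}
insert 37 → {37}
insert 15 → {15, 37}
dequeue → 15; now {37}
insert 29 → {29, 37}
insert 24 → {24, 29, 37}
dequeue → 24; now {29, 37}
insert 30 → {29, 30, 37}
insert 14 → {14, 29, 30, 37}
dequeue → 14; now {29, 30, 37}
insert 43 → {29, 30, 37, 43}
dequeue → 29; now {30, 37, 43}
insert 13 → {13, 30, 37, 43}
dequeue → 13; now {30, 37, 43}
insert 38 → {30, 37, 38, 43}
insert 33 → {30, 33, 37, 38, 43}
dequeue → 30; now {33, 37, 38, 43}
dequeue → 33; now {37, 38, 43}
dequeue → 37; now {38, 43}
insert 12 → {12, 38, 43}
dequeue → 12; now {38, 43}

[25, 28, 40, 41, 10, 15, 24, 14, 29, 13, 30, 33, 37, 12]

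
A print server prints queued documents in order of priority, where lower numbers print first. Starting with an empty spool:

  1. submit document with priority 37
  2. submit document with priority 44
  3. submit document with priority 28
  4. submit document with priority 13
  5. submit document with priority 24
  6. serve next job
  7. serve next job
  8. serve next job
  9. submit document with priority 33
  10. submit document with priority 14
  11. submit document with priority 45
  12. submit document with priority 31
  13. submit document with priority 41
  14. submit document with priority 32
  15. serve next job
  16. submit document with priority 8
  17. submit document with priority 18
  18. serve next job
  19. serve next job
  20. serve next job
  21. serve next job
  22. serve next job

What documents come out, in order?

13 → 24 → 28 → 14 → 8 → 18 → 31 → 32 → 33

insert 37 → {37}
insert 44 → {37, 44}
insert 28 → {28, 37, 44}
insert 13 → {13, 28, 37, 44}
insert 24 → {13, 24, 28, 37, 44}
serve next job → 13; now {24, 28, 37, 44}
serve next job → 24; now {28, 37, 44}
serve next job → 28; now {37, 44}
insert 33 → {33, 37, 44}
insert 14 → {14, 33, 37, 44}
insert 45 → {14, 33, 37, 44, 45}
insert 31 → {14, 31, 33, 37, 44, 45}
insert 41 → {14, 31, 33, 37, 41, 44, 45}
insert 32 → {14, 31, 32, 33, 37, 41, 44, 45}
serve next job → 14; now {31, 32, 33, 37, 41, 44, 45}
insert 8 → {8, 31, 32, 33, 37, 41, 44, 45}
insert 18 → {8, 18, 31, 32, 33, 37, 41, 44, 45}
serve next job → 8; now {18, 31, 32, 33, 37, 41, 44, 45}
serve next job → 18; now {31, 32, 33, 37, 41, 44, 45}
serve next job → 31; now {32, 33, 37, 41, 44, 45}
serve next job → 32; now {33, 37, 41, 44, 45}
serve next job → 33; now {37, 41, 44, 45}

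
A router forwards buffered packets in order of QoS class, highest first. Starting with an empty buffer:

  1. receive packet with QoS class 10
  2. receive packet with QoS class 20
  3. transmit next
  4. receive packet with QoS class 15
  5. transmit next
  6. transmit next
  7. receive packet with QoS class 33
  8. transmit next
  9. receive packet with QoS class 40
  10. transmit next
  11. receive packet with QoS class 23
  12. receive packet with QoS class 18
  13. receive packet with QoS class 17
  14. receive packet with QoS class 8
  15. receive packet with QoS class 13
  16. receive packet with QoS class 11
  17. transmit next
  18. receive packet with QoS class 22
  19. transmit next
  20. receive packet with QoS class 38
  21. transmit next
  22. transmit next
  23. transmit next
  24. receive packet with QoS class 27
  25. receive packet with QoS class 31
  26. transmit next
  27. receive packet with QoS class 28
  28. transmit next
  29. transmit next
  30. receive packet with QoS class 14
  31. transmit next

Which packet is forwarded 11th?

insert 10 → {10}
insert 20 → {20, 10}
transmit next → 20; now {10}
insert 15 → {15, 10}
transmit next → 15; now {10}
transmit next → 10; now {}
insert 33 → {33}
transmit next → 33; now {}
insert 40 → {40}
transmit next → 40; now {}
insert 23 → {23}
insert 18 → {23, 18}
insert 17 → {23, 18, 17}
insert 8 → {23, 18, 17, 8}
insert 13 → {23, 18, 17, 13, 8}
insert 11 → {23, 18, 17, 13, 11, 8}
transmit next → 23; now {18, 17, 13, 11, 8}
insert 22 → {22, 18, 17, 13, 11, 8}
transmit next → 22; now {18, 17, 13, 11, 8}
insert 38 → {38, 18, 17, 13, 11, 8}
transmit next → 38; now {18, 17, 13, 11, 8}
transmit next → 18; now {17, 13, 11, 8}
transmit next → 17; now {13, 11, 8}
insert 27 → {27, 13, 11, 8}
insert 31 → {31, 27, 13, 11, 8}
transmit next → 31; now {27, 13, 11, 8}
insert 28 → {28, 27, 13, 11, 8}
transmit next → 28; now {27, 13, 11, 8}
transmit next → 27; now {13, 11, 8}
insert 14 → {14, 13, 11, 8}
transmit next → 14; now {13, 11, 8}

31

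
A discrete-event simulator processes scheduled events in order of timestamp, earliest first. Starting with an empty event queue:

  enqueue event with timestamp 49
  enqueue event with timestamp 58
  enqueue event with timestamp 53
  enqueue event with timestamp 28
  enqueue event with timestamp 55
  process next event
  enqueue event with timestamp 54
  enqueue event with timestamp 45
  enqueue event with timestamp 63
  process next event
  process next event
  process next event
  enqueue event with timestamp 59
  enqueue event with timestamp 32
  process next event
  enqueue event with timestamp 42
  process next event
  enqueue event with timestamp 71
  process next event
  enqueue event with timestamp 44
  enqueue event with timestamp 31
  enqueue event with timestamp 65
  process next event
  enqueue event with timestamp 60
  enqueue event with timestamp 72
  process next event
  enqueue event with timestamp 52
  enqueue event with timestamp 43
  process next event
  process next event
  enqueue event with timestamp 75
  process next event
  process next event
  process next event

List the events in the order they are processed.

insert 49 → {49}
insert 58 → {49, 58}
insert 53 → {49, 53, 58}
insert 28 → {28, 49, 53, 58}
insert 55 → {28, 49, 53, 55, 58}
process next event → 28; now {49, 53, 55, 58}
insert 54 → {49, 53, 54, 55, 58}
insert 45 → {45, 49, 53, 54, 55, 58}
insert 63 → {45, 49, 53, 54, 55, 58, 63}
process next event → 45; now {49, 53, 54, 55, 58, 63}
process next event → 49; now {53, 54, 55, 58, 63}
process next event → 53; now {54, 55, 58, 63}
insert 59 → {54, 55, 58, 59, 63}
insert 32 → {32, 54, 55, 58, 59, 63}
process next event → 32; now {54, 55, 58, 59, 63}
insert 42 → {42, 54, 55, 58, 59, 63}
process next event → 42; now {54, 55, 58, 59, 63}
insert 71 → {54, 55, 58, 59, 63, 71}
process next event → 54; now {55, 58, 59, 63, 71}
insert 44 → {44, 55, 58, 59, 63, 71}
insert 31 → {31, 44, 55, 58, 59, 63, 71}
insert 65 → {31, 44, 55, 58, 59, 63, 65, 71}
process next event → 31; now {44, 55, 58, 59, 63, 65, 71}
insert 60 → {44, 55, 58, 59, 60, 63, 65, 71}
insert 72 → {44, 55, 58, 59, 60, 63, 65, 71, 72}
process next event → 44; now {55, 58, 59, 60, 63, 65, 71, 72}
insert 52 → {52, 55, 58, 59, 60, 63, 65, 71, 72}
insert 43 → {43, 52, 55, 58, 59, 60, 63, 65, 71, 72}
process next event → 43; now {52, 55, 58, 59, 60, 63, 65, 71, 72}
process next event → 52; now {55, 58, 59, 60, 63, 65, 71, 72}
insert 75 → {55, 58, 59, 60, 63, 65, 71, 72, 75}
process next event → 55; now {58, 59, 60, 63, 65, 71, 72, 75}
process next event → 58; now {59, 60, 63, 65, 71, 72, 75}
process next event → 59; now {60, 63, 65, 71, 72, 75}

[28, 45, 49, 53, 32, 42, 54, 31, 44, 43, 52, 55, 58, 59]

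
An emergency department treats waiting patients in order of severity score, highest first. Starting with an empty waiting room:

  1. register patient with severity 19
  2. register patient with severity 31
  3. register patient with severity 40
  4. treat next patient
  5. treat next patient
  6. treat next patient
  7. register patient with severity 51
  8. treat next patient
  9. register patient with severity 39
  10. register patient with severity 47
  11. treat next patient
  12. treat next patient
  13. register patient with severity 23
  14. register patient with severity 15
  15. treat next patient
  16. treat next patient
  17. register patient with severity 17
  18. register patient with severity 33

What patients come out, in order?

insert 19 → {19}
insert 31 → {31, 19}
insert 40 → {40, 31, 19}
treat next patient → 40; now {31, 19}
treat next patient → 31; now {19}
treat next patient → 19; now {}
insert 51 → {51}
treat next patient → 51; now {}
insert 39 → {39}
insert 47 → {47, 39}
treat next patient → 47; now {39}
treat next patient → 39; now {}
insert 23 → {23}
insert 15 → {23, 15}
treat next patient → 23; now {15}
treat next patient → 15; now {}
insert 17 → {17}
insert 33 → {33, 17}

[40, 31, 19, 51, 47, 39, 23, 15]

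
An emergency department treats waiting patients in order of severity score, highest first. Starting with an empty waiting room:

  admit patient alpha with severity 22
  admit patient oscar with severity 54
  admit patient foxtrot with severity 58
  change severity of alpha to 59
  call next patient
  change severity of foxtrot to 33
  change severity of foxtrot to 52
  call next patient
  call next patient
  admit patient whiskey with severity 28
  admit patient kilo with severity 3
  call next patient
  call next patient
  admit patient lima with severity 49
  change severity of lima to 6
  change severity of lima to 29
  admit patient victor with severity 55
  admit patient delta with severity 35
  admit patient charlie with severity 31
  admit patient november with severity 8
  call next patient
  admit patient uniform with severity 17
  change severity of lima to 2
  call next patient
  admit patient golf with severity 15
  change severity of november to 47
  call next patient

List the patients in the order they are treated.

add alpha (severity 22) → {alpha:22}
add oscar (severity 54) → {oscar:54, alpha:22}
add foxtrot (severity 58) → {foxtrot:58, oscar:54, alpha:22}
update alpha to severity 59 → {alpha:59, foxtrot:58, oscar:54}
call next patient → alpha; now {foxtrot:58, oscar:54}
update foxtrot to severity 33 → {oscar:54, foxtrot:33}
update foxtrot to severity 52 → {oscar:54, foxtrot:52}
call next patient → oscar; now {foxtrot:52}
call next patient → foxtrot; now {}
add whiskey (severity 28) → {whiskey:28}
add kilo (severity 3) → {whiskey:28, kilo:3}
call next patient → whiskey; now {kilo:3}
call next patient → kilo; now {}
add lima (severity 49) → {lima:49}
update lima to severity 6 → {lima:6}
update lima to severity 29 → {lima:29}
add victor (severity 55) → {victor:55, lima:29}
add delta (severity 35) → {victor:55, delta:35, lima:29}
add charlie (severity 31) → {victor:55, delta:35, charlie:31, lima:29}
add november (severity 8) → {victor:55, delta:35, charlie:31, lima:29, november:8}
call next patient → victor; now {delta:35, charlie:31, lima:29, november:8}
add uniform (severity 17) → {delta:35, charlie:31, lima:29, uniform:17, november:8}
update lima to severity 2 → {delta:35, charlie:31, uniform:17, november:8, lima:2}
call next patient → delta; now {charlie:31, uniform:17, november:8, lima:2}
add golf (severity 15) → {charlie:31, uniform:17, golf:15, november:8, lima:2}
update november to severity 47 → {november:47, charlie:31, uniform:17, golf:15, lima:2}
call next patient → november; now {charlie:31, uniform:17, golf:15, lima:2}

alpha, oscar, foxtrot, whiskey, kilo, victor, delta, november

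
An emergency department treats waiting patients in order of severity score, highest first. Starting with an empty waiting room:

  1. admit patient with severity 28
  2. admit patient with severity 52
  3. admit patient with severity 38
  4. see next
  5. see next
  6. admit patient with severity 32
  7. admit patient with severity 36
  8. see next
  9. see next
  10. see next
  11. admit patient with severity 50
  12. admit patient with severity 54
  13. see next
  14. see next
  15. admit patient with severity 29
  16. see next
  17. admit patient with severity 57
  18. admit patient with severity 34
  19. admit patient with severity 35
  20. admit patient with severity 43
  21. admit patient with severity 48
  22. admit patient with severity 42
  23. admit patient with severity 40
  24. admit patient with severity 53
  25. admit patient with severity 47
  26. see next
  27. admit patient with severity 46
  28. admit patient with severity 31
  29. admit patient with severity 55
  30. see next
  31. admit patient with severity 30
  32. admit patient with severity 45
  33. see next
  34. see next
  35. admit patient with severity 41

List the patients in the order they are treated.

insert 28 → {28}
insert 52 → {52, 28}
insert 38 → {52, 38, 28}
see next → 52; now {38, 28}
see next → 38; now {28}
insert 32 → {32, 28}
insert 36 → {36, 32, 28}
see next → 36; now {32, 28}
see next → 32; now {28}
see next → 28; now {}
insert 50 → {50}
insert 54 → {54, 50}
see next → 54; now {50}
see next → 50; now {}
insert 29 → {29}
see next → 29; now {}
insert 57 → {57}
insert 34 → {57, 34}
insert 35 → {57, 35, 34}
insert 43 → {57, 43, 35, 34}
insert 48 → {57, 48, 43, 35, 34}
insert 42 → {57, 48, 43, 42, 35, 34}
insert 40 → {57, 48, 43, 42, 40, 35, 34}
insert 53 → {57, 53, 48, 43, 42, 40, 35, 34}
insert 47 → {57, 53, 48, 47, 43, 42, 40, 35, 34}
see next → 57; now {53, 48, 47, 43, 42, 40, 35, 34}
insert 46 → {53, 48, 47, 46, 43, 42, 40, 35, 34}
insert 31 → {53, 48, 47, 46, 43, 42, 40, 35, 34, 31}
insert 55 → {55, 53, 48, 47, 46, 43, 42, 40, 35, 34, 31}
see next → 55; now {53, 48, 47, 46, 43, 42, 40, 35, 34, 31}
insert 30 → {53, 48, 47, 46, 43, 42, 40, 35, 34, 31, 30}
insert 45 → {53, 48, 47, 46, 45, 43, 42, 40, 35, 34, 31, 30}
see next → 53; now {48, 47, 46, 45, 43, 42, 40, 35, 34, 31, 30}
see next → 48; now {47, 46, 45, 43, 42, 40, 35, 34, 31, 30}
insert 41 → {47, 46, 45, 43, 42, 41, 40, 35, 34, 31, 30}

52 → 38 → 36 → 32 → 28 → 54 → 50 → 29 → 57 → 55 → 53 → 48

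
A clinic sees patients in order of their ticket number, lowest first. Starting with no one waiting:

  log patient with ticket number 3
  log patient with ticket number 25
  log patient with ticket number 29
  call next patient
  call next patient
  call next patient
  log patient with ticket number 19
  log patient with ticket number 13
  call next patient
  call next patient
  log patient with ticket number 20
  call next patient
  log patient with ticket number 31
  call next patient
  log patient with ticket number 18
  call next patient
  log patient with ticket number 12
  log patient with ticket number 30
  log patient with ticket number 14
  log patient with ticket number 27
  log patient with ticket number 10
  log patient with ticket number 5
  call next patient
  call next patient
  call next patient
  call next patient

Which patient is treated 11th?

12

insert 3 → {3}
insert 25 → {3, 25}
insert 29 → {3, 25, 29}
call next patient → 3; now {25, 29}
call next patient → 25; now {29}
call next patient → 29; now {}
insert 19 → {19}
insert 13 → {13, 19}
call next patient → 13; now {19}
call next patient → 19; now {}
insert 20 → {20}
call next patient → 20; now {}
insert 31 → {31}
call next patient → 31; now {}
insert 18 → {18}
call next patient → 18; now {}
insert 12 → {12}
insert 30 → {12, 30}
insert 14 → {12, 14, 30}
insert 27 → {12, 14, 27, 30}
insert 10 → {10, 12, 14, 27, 30}
insert 5 → {5, 10, 12, 14, 27, 30}
call next patient → 5; now {10, 12, 14, 27, 30}
call next patient → 10; now {12, 14, 27, 30}
call next patient → 12; now {14, 27, 30}
call next patient → 14; now {27, 30}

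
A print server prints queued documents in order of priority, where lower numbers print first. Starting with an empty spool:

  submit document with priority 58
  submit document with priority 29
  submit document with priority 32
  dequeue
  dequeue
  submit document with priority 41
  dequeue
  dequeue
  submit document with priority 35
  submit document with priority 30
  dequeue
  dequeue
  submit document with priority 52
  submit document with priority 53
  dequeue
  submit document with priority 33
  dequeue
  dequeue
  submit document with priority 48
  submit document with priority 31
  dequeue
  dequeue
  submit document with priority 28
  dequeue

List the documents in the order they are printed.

insert 58 → {58}
insert 29 → {29, 58}
insert 32 → {29, 32, 58}
dequeue → 29; now {32, 58}
dequeue → 32; now {58}
insert 41 → {41, 58}
dequeue → 41; now {58}
dequeue → 58; now {}
insert 35 → {35}
insert 30 → {30, 35}
dequeue → 30; now {35}
dequeue → 35; now {}
insert 52 → {52}
insert 53 → {52, 53}
dequeue → 52; now {53}
insert 33 → {33, 53}
dequeue → 33; now {53}
dequeue → 53; now {}
insert 48 → {48}
insert 31 → {31, 48}
dequeue → 31; now {48}
dequeue → 48; now {}
insert 28 → {28}
dequeue → 28; now {}

[29, 32, 41, 58, 30, 35, 52, 33, 53, 31, 48, 28]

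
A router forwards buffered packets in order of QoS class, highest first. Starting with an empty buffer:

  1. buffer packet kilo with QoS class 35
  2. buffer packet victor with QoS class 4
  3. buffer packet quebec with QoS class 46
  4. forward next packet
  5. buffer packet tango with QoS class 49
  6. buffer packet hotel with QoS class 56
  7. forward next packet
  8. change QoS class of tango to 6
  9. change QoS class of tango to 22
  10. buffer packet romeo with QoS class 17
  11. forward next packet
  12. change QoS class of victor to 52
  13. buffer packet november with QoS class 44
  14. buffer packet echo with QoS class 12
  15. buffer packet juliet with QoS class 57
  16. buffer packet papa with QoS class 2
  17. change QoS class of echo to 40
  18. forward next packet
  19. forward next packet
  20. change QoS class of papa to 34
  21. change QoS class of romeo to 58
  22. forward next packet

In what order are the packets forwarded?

add kilo (QoS class 35) → {kilo:35}
add victor (QoS class 4) → {kilo:35, victor:4}
add quebec (QoS class 46) → {quebec:46, kilo:35, victor:4}
forward next packet → quebec; now {kilo:35, victor:4}
add tango (QoS class 49) → {tango:49, kilo:35, victor:4}
add hotel (QoS class 56) → {hotel:56, tango:49, kilo:35, victor:4}
forward next packet → hotel; now {tango:49, kilo:35, victor:4}
update tango to QoS class 6 → {kilo:35, tango:6, victor:4}
update tango to QoS class 22 → {kilo:35, tango:22, victor:4}
add romeo (QoS class 17) → {kilo:35, tango:22, romeo:17, victor:4}
forward next packet → kilo; now {tango:22, romeo:17, victor:4}
update victor to QoS class 52 → {victor:52, tango:22, romeo:17}
add november (QoS class 44) → {victor:52, november:44, tango:22, romeo:17}
add echo (QoS class 12) → {victor:52, november:44, tango:22, romeo:17, echo:12}
add juliet (QoS class 57) → {juliet:57, victor:52, november:44, tango:22, romeo:17, echo:12}
add papa (QoS class 2) → {juliet:57, victor:52, november:44, tango:22, romeo:17, echo:12, papa:2}
update echo to QoS class 40 → {juliet:57, victor:52, november:44, echo:40, tango:22, romeo:17, papa:2}
forward next packet → juliet; now {victor:52, november:44, echo:40, tango:22, romeo:17, papa:2}
forward next packet → victor; now {november:44, echo:40, tango:22, romeo:17, papa:2}
update papa to QoS class 34 → {november:44, echo:40, papa:34, tango:22, romeo:17}
update romeo to QoS class 58 → {romeo:58, november:44, echo:40, papa:34, tango:22}
forward next packet → romeo; now {november:44, echo:40, papa:34, tango:22}

quebec, hotel, kilo, juliet, victor, romeo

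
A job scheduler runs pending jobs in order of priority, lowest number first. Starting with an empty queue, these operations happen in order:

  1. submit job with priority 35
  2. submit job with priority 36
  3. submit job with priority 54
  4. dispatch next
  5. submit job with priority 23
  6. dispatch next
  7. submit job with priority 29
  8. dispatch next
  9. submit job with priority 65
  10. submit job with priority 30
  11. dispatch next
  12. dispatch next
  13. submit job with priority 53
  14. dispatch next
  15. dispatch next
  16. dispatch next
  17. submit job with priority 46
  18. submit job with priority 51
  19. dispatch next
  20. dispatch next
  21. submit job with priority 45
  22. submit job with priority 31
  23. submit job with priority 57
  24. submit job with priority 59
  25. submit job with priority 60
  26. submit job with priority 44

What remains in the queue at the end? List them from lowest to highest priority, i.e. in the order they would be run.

insert 35 → {35}
insert 36 → {35, 36}
insert 54 → {35, 36, 54}
dispatch next → 35; now {36, 54}
insert 23 → {23, 36, 54}
dispatch next → 23; now {36, 54}
insert 29 → {29, 36, 54}
dispatch next → 29; now {36, 54}
insert 65 → {36, 54, 65}
insert 30 → {30, 36, 54, 65}
dispatch next → 30; now {36, 54, 65}
dispatch next → 36; now {54, 65}
insert 53 → {53, 54, 65}
dispatch next → 53; now {54, 65}
dispatch next → 54; now {65}
dispatch next → 65; now {}
insert 46 → {46}
insert 51 → {46, 51}
dispatch next → 46; now {51}
dispatch next → 51; now {}
insert 45 → {45}
insert 31 → {31, 45}
insert 57 → {31, 45, 57}
insert 59 → {31, 45, 57, 59}
insert 60 → {31, 45, 57, 59, 60}
insert 44 → {31, 44, 45, 57, 59, 60}

[31, 44, 45, 57, 59, 60]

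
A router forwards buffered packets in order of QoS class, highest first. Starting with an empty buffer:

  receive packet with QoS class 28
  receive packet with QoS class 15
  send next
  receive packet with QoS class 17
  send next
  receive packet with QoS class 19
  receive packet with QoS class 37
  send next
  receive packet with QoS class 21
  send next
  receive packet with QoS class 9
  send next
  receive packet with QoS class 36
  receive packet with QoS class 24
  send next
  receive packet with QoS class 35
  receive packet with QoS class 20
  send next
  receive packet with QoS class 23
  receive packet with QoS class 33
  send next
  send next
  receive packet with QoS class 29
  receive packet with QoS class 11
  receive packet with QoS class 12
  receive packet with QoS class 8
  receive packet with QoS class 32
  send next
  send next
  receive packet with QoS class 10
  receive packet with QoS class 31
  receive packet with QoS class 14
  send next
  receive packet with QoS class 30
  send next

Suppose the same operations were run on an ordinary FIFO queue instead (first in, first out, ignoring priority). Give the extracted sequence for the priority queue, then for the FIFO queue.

insert 28 → {28}
insert 15 → {28, 15}
send next → 28; now {15}
insert 17 → {17, 15}
send next → 17; now {15}
insert 19 → {19, 15}
insert 37 → {37, 19, 15}
send next → 37; now {19, 15}
insert 21 → {21, 19, 15}
send next → 21; now {19, 15}
insert 9 → {19, 15, 9}
send next → 19; now {15, 9}
insert 36 → {36, 15, 9}
insert 24 → {36, 24, 15, 9}
send next → 36; now {24, 15, 9}
insert 35 → {35, 24, 15, 9}
insert 20 → {35, 24, 20, 15, 9}
send next → 35; now {24, 20, 15, 9}
insert 23 → {24, 23, 20, 15, 9}
insert 33 → {33, 24, 23, 20, 15, 9}
send next → 33; now {24, 23, 20, 15, 9}
send next → 24; now {23, 20, 15, 9}
insert 29 → {29, 23, 20, 15, 9}
insert 11 → {29, 23, 20, 15, 11, 9}
insert 12 → {29, 23, 20, 15, 12, 11, 9}
insert 8 → {29, 23, 20, 15, 12, 11, 9, 8}
insert 32 → {32, 29, 23, 20, 15, 12, 11, 9, 8}
send next → 32; now {29, 23, 20, 15, 12, 11, 9, 8}
send next → 29; now {23, 20, 15, 12, 11, 9, 8}
insert 10 → {23, 20, 15, 12, 11, 10, 9, 8}
insert 31 → {31, 23, 20, 15, 12, 11, 10, 9, 8}
insert 14 → {31, 23, 20, 15, 14, 12, 11, 10, 9, 8}
send next → 31; now {23, 20, 15, 14, 12, 11, 10, 9, 8}
insert 30 → {30, 23, 20, 15, 14, 12, 11, 10, 9, 8}
send next → 30; now {23, 20, 15, 14, 12, 11, 10, 9, 8}

priority queue: 28 → 17 → 37 → 21 → 19 → 36 → 35 → 33 → 24 → 32 → 29 → 31 → 30; FIFO queue: [28, 15, 17, 19, 37, 21, 9, 36, 24, 35, 20, 23, 33]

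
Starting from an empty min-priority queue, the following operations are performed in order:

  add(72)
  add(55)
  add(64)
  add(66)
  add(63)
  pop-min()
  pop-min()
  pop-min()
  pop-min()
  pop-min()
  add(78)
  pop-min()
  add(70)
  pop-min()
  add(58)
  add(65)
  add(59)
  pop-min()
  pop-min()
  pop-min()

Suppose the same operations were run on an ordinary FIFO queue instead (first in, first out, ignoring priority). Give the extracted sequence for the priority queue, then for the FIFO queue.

insert 72 → {72}
insert 55 → {55, 72}
insert 64 → {55, 64, 72}
insert 66 → {55, 64, 66, 72}
insert 63 → {55, 63, 64, 66, 72}
pop-min → 55; now {63, 64, 66, 72}
pop-min → 63; now {64, 66, 72}
pop-min → 64; now {66, 72}
pop-min → 66; now {72}
pop-min → 72; now {}
insert 78 → {78}
pop-min → 78; now {}
insert 70 → {70}
pop-min → 70; now {}
insert 58 → {58}
insert 65 → {58, 65}
insert 59 → {58, 59, 65}
pop-min → 58; now {59, 65}
pop-min → 59; now {65}
pop-min → 65; now {}

priority queue: [55, 63, 64, 66, 72, 78, 70, 58, 59, 65]; FIFO queue: [72, 55, 64, 66, 63, 78, 70, 58, 65, 59]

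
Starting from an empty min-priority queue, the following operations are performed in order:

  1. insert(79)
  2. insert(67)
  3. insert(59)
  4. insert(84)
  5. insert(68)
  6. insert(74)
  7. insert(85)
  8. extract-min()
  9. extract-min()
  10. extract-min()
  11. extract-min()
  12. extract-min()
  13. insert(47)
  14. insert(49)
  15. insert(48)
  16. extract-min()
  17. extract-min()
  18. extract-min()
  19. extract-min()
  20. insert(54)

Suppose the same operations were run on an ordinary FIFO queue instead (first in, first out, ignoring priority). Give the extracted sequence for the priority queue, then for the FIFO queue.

insert 79 → {79}
insert 67 → {67, 79}
insert 59 → {59, 67, 79}
insert 84 → {59, 67, 79, 84}
insert 68 → {59, 67, 68, 79, 84}
insert 74 → {59, 67, 68, 74, 79, 84}
insert 85 → {59, 67, 68, 74, 79, 84, 85}
extract-min → 59; now {67, 68, 74, 79, 84, 85}
extract-min → 67; now {68, 74, 79, 84, 85}
extract-min → 68; now {74, 79, 84, 85}
extract-min → 74; now {79, 84, 85}
extract-min → 79; now {84, 85}
insert 47 → {47, 84, 85}
insert 49 → {47, 49, 84, 85}
insert 48 → {47, 48, 49, 84, 85}
extract-min → 47; now {48, 49, 84, 85}
extract-min → 48; now {49, 84, 85}
extract-min → 49; now {84, 85}
extract-min → 84; now {85}
insert 54 → {54, 85}

priority queue: 59, 67, 68, 74, 79, 47, 48, 49, 84; FIFO queue: 79 → 67 → 59 → 84 → 68 → 74 → 85 → 47 → 49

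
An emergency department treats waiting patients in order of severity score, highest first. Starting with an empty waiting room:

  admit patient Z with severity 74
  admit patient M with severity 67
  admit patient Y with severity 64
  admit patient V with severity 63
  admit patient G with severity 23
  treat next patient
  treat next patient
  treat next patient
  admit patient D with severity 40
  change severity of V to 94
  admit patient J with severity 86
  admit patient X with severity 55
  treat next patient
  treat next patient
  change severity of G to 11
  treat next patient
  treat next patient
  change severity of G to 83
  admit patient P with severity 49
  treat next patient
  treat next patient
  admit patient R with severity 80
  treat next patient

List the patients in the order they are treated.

[Z, M, Y, V, J, X, D, G, P, R]

add Z (severity 74) → {Z:74}
add M (severity 67) → {Z:74, M:67}
add Y (severity 64) → {Z:74, M:67, Y:64}
add V (severity 63) → {Z:74, M:67, Y:64, V:63}
add G (severity 23) → {Z:74, M:67, Y:64, V:63, G:23}
treat next patient → Z; now {M:67, Y:64, V:63, G:23}
treat next patient → M; now {Y:64, V:63, G:23}
treat next patient → Y; now {V:63, G:23}
add D (severity 40) → {V:63, D:40, G:23}
update V to severity 94 → {V:94, D:40, G:23}
add J (severity 86) → {V:94, J:86, D:40, G:23}
add X (severity 55) → {V:94, J:86, X:55, D:40, G:23}
treat next patient → V; now {J:86, X:55, D:40, G:23}
treat next patient → J; now {X:55, D:40, G:23}
update G to severity 11 → {X:55, D:40, G:11}
treat next patient → X; now {D:40, G:11}
treat next patient → D; now {G:11}
update G to severity 83 → {G:83}
add P (severity 49) → {G:83, P:49}
treat next patient → G; now {P:49}
treat next patient → P; now {}
add R (severity 80) → {R:80}
treat next patient → R; now {}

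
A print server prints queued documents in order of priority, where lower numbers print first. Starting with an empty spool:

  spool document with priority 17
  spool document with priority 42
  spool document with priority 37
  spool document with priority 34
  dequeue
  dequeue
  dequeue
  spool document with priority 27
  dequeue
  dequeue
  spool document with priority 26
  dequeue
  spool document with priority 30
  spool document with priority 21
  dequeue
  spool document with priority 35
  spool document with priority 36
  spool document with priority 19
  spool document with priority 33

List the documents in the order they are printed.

insert 17 → {17}
insert 42 → {17, 42}
insert 37 → {17, 37, 42}
insert 34 → {17, 34, 37, 42}
dequeue → 17; now {34, 37, 42}
dequeue → 34; now {37, 42}
dequeue → 37; now {42}
insert 27 → {27, 42}
dequeue → 27; now {42}
dequeue → 42; now {}
insert 26 → {26}
dequeue → 26; now {}
insert 30 → {30}
insert 21 → {21, 30}
dequeue → 21; now {30}
insert 35 → {30, 35}
insert 36 → {30, 35, 36}
insert 19 → {19, 30, 35, 36}
insert 33 → {19, 30, 33, 35, 36}

[17, 34, 37, 27, 42, 26, 21]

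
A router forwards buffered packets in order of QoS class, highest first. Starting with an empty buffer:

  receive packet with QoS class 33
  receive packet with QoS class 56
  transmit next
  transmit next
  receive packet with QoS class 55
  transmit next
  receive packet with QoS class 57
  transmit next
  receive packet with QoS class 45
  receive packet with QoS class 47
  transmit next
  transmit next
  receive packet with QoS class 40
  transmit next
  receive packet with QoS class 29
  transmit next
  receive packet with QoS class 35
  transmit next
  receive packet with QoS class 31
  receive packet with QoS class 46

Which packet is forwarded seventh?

40

insert 33 → {33}
insert 56 → {56, 33}
transmit next → 56; now {33}
transmit next → 33; now {}
insert 55 → {55}
transmit next → 55; now {}
insert 57 → {57}
transmit next → 57; now {}
insert 45 → {45}
insert 47 → {47, 45}
transmit next → 47; now {45}
transmit next → 45; now {}
insert 40 → {40}
transmit next → 40; now {}
insert 29 → {29}
transmit next → 29; now {}
insert 35 → {35}
transmit next → 35; now {}
insert 31 → {31}
insert 46 → {46, 31}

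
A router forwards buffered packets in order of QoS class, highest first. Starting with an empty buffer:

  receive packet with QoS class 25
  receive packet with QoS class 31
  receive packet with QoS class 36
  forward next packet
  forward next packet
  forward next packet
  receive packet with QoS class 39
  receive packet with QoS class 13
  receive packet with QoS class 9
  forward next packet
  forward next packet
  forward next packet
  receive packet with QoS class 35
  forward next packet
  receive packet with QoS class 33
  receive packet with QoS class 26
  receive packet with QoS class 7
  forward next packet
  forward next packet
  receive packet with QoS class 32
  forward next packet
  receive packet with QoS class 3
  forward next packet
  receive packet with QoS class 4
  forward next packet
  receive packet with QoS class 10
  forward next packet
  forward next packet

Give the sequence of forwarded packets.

36 → 31 → 25 → 39 → 13 → 9 → 35 → 33 → 26 → 32 → 7 → 4 → 10 → 3

insert 25 → {25}
insert 31 → {31, 25}
insert 36 → {36, 31, 25}
forward next packet → 36; now {31, 25}
forward next packet → 31; now {25}
forward next packet → 25; now {}
insert 39 → {39}
insert 13 → {39, 13}
insert 9 → {39, 13, 9}
forward next packet → 39; now {13, 9}
forward next packet → 13; now {9}
forward next packet → 9; now {}
insert 35 → {35}
forward next packet → 35; now {}
insert 33 → {33}
insert 26 → {33, 26}
insert 7 → {33, 26, 7}
forward next packet → 33; now {26, 7}
forward next packet → 26; now {7}
insert 32 → {32, 7}
forward next packet → 32; now {7}
insert 3 → {7, 3}
forward next packet → 7; now {3}
insert 4 → {4, 3}
forward next packet → 4; now {3}
insert 10 → {10, 3}
forward next packet → 10; now {3}
forward next packet → 3; now {}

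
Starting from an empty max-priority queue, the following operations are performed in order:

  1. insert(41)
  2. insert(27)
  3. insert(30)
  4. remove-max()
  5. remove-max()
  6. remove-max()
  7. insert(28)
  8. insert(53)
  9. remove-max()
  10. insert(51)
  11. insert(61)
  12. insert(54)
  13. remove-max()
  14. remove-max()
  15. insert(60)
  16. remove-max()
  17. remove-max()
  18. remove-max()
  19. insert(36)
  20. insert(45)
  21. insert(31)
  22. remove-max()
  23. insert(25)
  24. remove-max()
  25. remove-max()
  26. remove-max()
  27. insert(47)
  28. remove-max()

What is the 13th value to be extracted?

25

insert 41 → {41}
insert 27 → {41, 27}
insert 30 → {41, 30, 27}
remove-max → 41; now {30, 27}
remove-max → 30; now {27}
remove-max → 27; now {}
insert 28 → {28}
insert 53 → {53, 28}
remove-max → 53; now {28}
insert 51 → {51, 28}
insert 61 → {61, 51, 28}
insert 54 → {61, 54, 51, 28}
remove-max → 61; now {54, 51, 28}
remove-max → 54; now {51, 28}
insert 60 → {60, 51, 28}
remove-max → 60; now {51, 28}
remove-max → 51; now {28}
remove-max → 28; now {}
insert 36 → {36}
insert 45 → {45, 36}
insert 31 → {45, 36, 31}
remove-max → 45; now {36, 31}
insert 25 → {36, 31, 25}
remove-max → 36; now {31, 25}
remove-max → 31; now {25}
remove-max → 25; now {}
insert 47 → {47}
remove-max → 47; now {}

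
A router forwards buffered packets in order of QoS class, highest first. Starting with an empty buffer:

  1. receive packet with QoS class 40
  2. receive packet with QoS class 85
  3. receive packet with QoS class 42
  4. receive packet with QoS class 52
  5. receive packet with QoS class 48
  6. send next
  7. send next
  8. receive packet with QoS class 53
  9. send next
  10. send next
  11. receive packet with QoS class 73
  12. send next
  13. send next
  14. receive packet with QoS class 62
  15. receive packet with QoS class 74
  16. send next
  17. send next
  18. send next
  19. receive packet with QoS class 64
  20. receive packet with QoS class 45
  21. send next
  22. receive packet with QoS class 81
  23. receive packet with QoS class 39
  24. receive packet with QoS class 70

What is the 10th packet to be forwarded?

insert 40 → {40}
insert 85 → {85, 40}
insert 42 → {85, 42, 40}
insert 52 → {85, 52, 42, 40}
insert 48 → {85, 52, 48, 42, 40}
send next → 85; now {52, 48, 42, 40}
send next → 52; now {48, 42, 40}
insert 53 → {53, 48, 42, 40}
send next → 53; now {48, 42, 40}
send next → 48; now {42, 40}
insert 73 → {73, 42, 40}
send next → 73; now {42, 40}
send next → 42; now {40}
insert 62 → {62, 40}
insert 74 → {74, 62, 40}
send next → 74; now {62, 40}
send next → 62; now {40}
send next → 40; now {}
insert 64 → {64}
insert 45 → {64, 45}
send next → 64; now {45}
insert 81 → {81, 45}
insert 39 → {81, 45, 39}
insert 70 → {81, 70, 45, 39}

64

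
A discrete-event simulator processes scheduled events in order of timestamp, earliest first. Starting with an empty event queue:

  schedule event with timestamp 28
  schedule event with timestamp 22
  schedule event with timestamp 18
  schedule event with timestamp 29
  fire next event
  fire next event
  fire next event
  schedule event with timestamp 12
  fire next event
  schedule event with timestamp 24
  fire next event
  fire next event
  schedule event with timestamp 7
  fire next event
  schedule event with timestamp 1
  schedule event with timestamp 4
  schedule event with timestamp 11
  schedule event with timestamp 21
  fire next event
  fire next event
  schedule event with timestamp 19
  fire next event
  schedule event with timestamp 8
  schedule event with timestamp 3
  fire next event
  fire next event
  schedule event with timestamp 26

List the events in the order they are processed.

18, 22, 28, 12, 24, 29, 7, 1, 4, 11, 3, 8

insert 28 → {28}
insert 22 → {22, 28}
insert 18 → {18, 22, 28}
insert 29 → {18, 22, 28, 29}
fire next event → 18; now {22, 28, 29}
fire next event → 22; now {28, 29}
fire next event → 28; now {29}
insert 12 → {12, 29}
fire next event → 12; now {29}
insert 24 → {24, 29}
fire next event → 24; now {29}
fire next event → 29; now {}
insert 7 → {7}
fire next event → 7; now {}
insert 1 → {1}
insert 4 → {1, 4}
insert 11 → {1, 4, 11}
insert 21 → {1, 4, 11, 21}
fire next event → 1; now {4, 11, 21}
fire next event → 4; now {11, 21}
insert 19 → {11, 19, 21}
fire next event → 11; now {19, 21}
insert 8 → {8, 19, 21}
insert 3 → {3, 8, 19, 21}
fire next event → 3; now {8, 19, 21}
fire next event → 8; now {19, 21}
insert 26 → {19, 21, 26}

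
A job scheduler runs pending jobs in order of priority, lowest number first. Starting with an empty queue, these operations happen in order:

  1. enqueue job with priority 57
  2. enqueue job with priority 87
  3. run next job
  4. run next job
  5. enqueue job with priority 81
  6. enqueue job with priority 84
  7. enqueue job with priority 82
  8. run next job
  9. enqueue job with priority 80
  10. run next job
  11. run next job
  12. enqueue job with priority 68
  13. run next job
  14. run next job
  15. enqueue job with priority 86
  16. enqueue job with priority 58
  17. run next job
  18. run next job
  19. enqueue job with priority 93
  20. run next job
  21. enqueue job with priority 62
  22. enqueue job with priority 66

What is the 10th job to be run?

93

insert 57 → {57}
insert 87 → {57, 87}
run next job → 57; now {87}
run next job → 87; now {}
insert 81 → {81}
insert 84 → {81, 84}
insert 82 → {81, 82, 84}
run next job → 81; now {82, 84}
insert 80 → {80, 82, 84}
run next job → 80; now {82, 84}
run next job → 82; now {84}
insert 68 → {68, 84}
run next job → 68; now {84}
run next job → 84; now {}
insert 86 → {86}
insert 58 → {58, 86}
run next job → 58; now {86}
run next job → 86; now {}
insert 93 → {93}
run next job → 93; now {}
insert 62 → {62}
insert 66 → {62, 66}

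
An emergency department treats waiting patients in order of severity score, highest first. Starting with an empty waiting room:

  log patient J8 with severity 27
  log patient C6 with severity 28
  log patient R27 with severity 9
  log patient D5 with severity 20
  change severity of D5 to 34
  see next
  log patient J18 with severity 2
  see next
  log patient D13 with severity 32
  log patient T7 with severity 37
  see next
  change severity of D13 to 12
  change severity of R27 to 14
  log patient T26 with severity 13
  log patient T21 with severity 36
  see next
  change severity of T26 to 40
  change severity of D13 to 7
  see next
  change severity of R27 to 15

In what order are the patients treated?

add J8 (severity 27) → {J8:27}
add C6 (severity 28) → {C6:28, J8:27}
add R27 (severity 9) → {C6:28, J8:27, R27:9}
add D5 (severity 20) → {C6:28, J8:27, D5:20, R27:9}
update D5 to severity 34 → {D5:34, C6:28, J8:27, R27:9}
see next → D5; now {C6:28, J8:27, R27:9}
add J18 (severity 2) → {C6:28, J8:27, R27:9, J18:2}
see next → C6; now {J8:27, R27:9, J18:2}
add D13 (severity 32) → {D13:32, J8:27, R27:9, J18:2}
add T7 (severity 37) → {T7:37, D13:32, J8:27, R27:9, J18:2}
see next → T7; now {D13:32, J8:27, R27:9, J18:2}
update D13 to severity 12 → {J8:27, D13:12, R27:9, J18:2}
update R27 to severity 14 → {J8:27, R27:14, D13:12, J18:2}
add T26 (severity 13) → {J8:27, R27:14, T26:13, D13:12, J18:2}
add T21 (severity 36) → {T21:36, J8:27, R27:14, T26:13, D13:12, J18:2}
see next → T21; now {J8:27, R27:14, T26:13, D13:12, J18:2}
update T26 to severity 40 → {T26:40, J8:27, R27:14, D13:12, J18:2}
update D13 to severity 7 → {T26:40, J8:27, R27:14, D13:7, J18:2}
see next → T26; now {J8:27, R27:14, D13:7, J18:2}
update R27 to severity 15 → {J8:27, R27:15, D13:7, J18:2}

D5 → C6 → T7 → T21 → T26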